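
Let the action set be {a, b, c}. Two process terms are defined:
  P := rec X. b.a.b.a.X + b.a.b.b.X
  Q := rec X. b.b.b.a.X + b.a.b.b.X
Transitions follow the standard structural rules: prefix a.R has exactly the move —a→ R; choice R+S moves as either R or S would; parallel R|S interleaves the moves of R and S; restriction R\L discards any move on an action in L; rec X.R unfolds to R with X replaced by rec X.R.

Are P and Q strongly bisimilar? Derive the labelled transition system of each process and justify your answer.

Reachable graph of P (7 states):
  m0 = rec X. b.a.b.a.X + b.a.b.b.X | =b=> m1, =b=> m2
  m1 = a.b.a.(rec X. b.a.b.a.X + b.a.b.b.X) | =a=> m3
  m2 = a.b.b.(rec X. b.a.b.a.X + b.a.b.b.X) | =a=> m4
  m3 = b.a.(rec X. b.a.b.a.X + b.a.b.b.X) | =b=> m5
  m4 = b.b.(rec X. b.a.b.a.X + b.a.b.b.X) | =b=> m6
  m5 = a.(rec X. b.a.b.a.X + b.a.b.b.X) | =a=> m0
  m6 = b.(rec X. b.a.b.a.X + b.a.b.b.X) | =b=> m0
Reachable graph of Q (7 states):
  n0 = rec X. b.b.b.a.X + b.a.b.b.X | =b=> n1, =b=> n2
  n1 = a.b.b.(rec X. b.b.b.a.X + b.a.b.b.X) | =a=> n3
  n2 = b.b.a.(rec X. b.b.b.a.X + b.a.b.b.X) | =b=> n4
  n3 = b.b.(rec X. b.b.b.a.X + b.a.b.b.X) | =b=> n5
  n4 = b.a.(rec X. b.b.b.a.X + b.a.b.b.X) | =b=> n6
  n5 = b.(rec X. b.b.b.a.X + b.a.b.b.X) | =b=> n0
  n6 = a.(rec X. b.b.b.a.X + b.a.b.b.X) | =a=> n0
Coarsest stable partition (strong bisimilarity classes):
  B0 = {m0}
  B1 = {m2}
  B2 = {m4}
  B3 = {m6}
  B4 = {m1}
  B5 = {m3}
  B6 = {m5}
  B7 = {n0}
  B8 = {n1}
  B9 = {n3}
  B10 = {n5}
  B11 = {n2}
  B12 = {n4}
  B13 = {n6}
m0 ∈ B0, n0 ∈ B7 → different blocks

P ≁ Q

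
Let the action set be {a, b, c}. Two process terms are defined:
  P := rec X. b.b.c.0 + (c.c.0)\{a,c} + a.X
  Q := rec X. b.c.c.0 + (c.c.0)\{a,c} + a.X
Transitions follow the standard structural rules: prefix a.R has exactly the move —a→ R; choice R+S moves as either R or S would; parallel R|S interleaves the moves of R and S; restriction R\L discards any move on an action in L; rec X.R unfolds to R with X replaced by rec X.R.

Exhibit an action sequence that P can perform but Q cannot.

bb

LTS(P): 4 reachable states
  p0 = rec X. b.b.c.0 + (c.c.0)\{a,c} + a.X | --a--▸ p0, --b--▸ p1
  p1 = b.c.0 | --b--▸ p2
  p2 = c.0 | --c--▸ p3
  p3 = 0 | stopped
LTS(Q): 4 reachable states
  q0 = rec X. b.c.c.0 + (c.c.0)\{a,c} + a.X | --a--▸ q0, --b--▸ q1
  q1 = c.c.0 | --c--▸ q2
  q2 = c.0 | --c--▸ q3
  q3 = 0 | stopped
Trace ⟨bb⟩ through P, begin at {p0}:
  step 1 (b): {p1}
  step 2 (b): {p2}
  P completes σ.
Trace ⟨bb⟩ through Q, begin at {q0}:
  step 1 (b): {q1}
  step 2 (b): ∅ (Q stuck)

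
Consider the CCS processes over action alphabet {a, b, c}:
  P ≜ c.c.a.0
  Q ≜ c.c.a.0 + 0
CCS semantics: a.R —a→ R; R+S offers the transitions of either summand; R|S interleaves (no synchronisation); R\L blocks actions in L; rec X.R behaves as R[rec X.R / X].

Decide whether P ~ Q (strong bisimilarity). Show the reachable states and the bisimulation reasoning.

Reachable graph of P (4 states):
  u0 = c.c.a.0 :: ··c··> u1
  u1 = c.a.0 :: ··c··> u2
  u2 = a.0 :: ··a··> u3
  u3 = 0 :: deadlocked
Reachable graph of Q (4 states):
  v0 = c.c.a.0 + 0 :: ··c··> v1
  v1 = c.a.0 :: ··c··> v2
  v2 = a.0 :: ··a··> v3
  v3 = 0 :: deadlocked
Coarsest stable partition (strong bisimilarity classes):
  B0 = {u0, v0}
  B1 = {u1, v1}
  B2 = {u2, v2}
  B3 = {u3, v3}
u0 ∈ B0, v0 ∈ B0 → same block

P ~ Q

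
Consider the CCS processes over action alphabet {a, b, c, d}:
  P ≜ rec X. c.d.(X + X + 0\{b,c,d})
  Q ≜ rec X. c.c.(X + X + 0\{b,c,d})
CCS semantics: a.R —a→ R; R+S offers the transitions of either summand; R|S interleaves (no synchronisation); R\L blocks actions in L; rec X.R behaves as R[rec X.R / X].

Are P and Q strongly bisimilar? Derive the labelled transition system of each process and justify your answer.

not bisimilar

P's transition system — 3 states:
  m0 = rec X. c.d.(X + X + 0\{b,c,d}) :: —c→ m1
  m1 = d.((rec X. c.d.(X + X + 0\{b,c,d})) + (rec X. c.d.(X + X + 0\{b,c,d})) + 0\{b,c,d}) :: —d→ m2
  m2 = (rec X. c.d.(X + X + 0\{b,c,d})) + (rec X. c.d.(X + X + 0\{b,c,d})) + 0\{b,c,d} :: —c→ m1
Q's transition system — 3 states:
  n0 = rec X. c.c.(X + X + 0\{b,c,d}) :: —c→ n1
  n1 = c.((rec X. c.c.(X + X + 0\{b,c,d})) + (rec X. c.c.(X + X + 0\{b,c,d})) + 0\{b,c,d}) :: —c→ n2
  n2 = (rec X. c.c.(X + X + 0\{b,c,d})) + (rec X. c.c.(X + X + 0\{b,c,d})) + 0\{b,c,d} :: —c→ n1
Bisimilarity quotient blocks:
  B0 = {m0, m2}
  B1 = {m1}
  B2 = {n0, n1, n2}
m0 ∈ B0, n0 ∈ B2 → different blocks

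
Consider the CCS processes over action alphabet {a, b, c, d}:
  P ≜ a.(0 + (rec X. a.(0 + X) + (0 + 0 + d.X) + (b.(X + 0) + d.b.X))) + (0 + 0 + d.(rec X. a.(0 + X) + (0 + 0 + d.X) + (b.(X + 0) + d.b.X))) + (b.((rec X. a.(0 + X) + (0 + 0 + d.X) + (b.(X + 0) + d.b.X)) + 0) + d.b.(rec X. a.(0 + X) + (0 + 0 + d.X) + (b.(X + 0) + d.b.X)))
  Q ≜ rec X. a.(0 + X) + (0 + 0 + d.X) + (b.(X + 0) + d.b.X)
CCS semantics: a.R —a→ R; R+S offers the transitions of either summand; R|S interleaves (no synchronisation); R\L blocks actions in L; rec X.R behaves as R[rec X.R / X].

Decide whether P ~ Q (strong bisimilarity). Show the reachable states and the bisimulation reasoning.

P's transition system — 5 states:
  s0 = a.(0 + (rec X. a.(0 + X) + (0 + 0 + d.X) + (b.(X + 0) + d.b.X))) + (0 + 0 + d.(rec X. a.(0 + X) + (0 + 0 + d.X) + (b.(X + 0) + d.b.X))) + (b.((rec X. a.(0 + X) + (0 + 0 + d.X) + (b.(X + 0) + d.b.X)) + 0) + d.b.(rec X. a.(0 + X) + (0 + 0 + d.X) + (b.(X + 0) + d.b.X))) → --a--▸ s1, --b--▸ s2, --d--▸ s3, --d--▸ s4
  s1 = 0 + (rec X. a.(0 + X) + (0 + 0 + d.X) + (b.(X + 0) + d.b.X)) → --a--▸ s1, --b--▸ s2, --d--▸ s3, --d--▸ s4
  s2 = (rec X. a.(0 + X) + (0 + 0 + d.X) + (b.(X + 0) + d.b.X)) + 0 → --a--▸ s1, --b--▸ s2, --d--▸ s3, --d--▸ s4
  s3 = b.(rec X. a.(0 + X) + (0 + 0 + d.X) + (b.(X + 0) + d.b.X)) → --b--▸ s4
  s4 = rec X. a.(0 + X) + (0 + 0 + d.X) + (b.(X + 0) + d.b.X) → --a--▸ s1, --b--▸ s2, --d--▸ s3, --d--▸ s4
Q's transition system — 4 states:
  t0 = rec X. a.(0 + X) + (0 + 0 + d.X) + (b.(X + 0) + d.b.X) → --a--▸ t1, --b--▸ t2, --d--▸ t0, --d--▸ t3
  t1 = 0 + (rec X. a.(0 + X) + (0 + 0 + d.X) + (b.(X + 0) + d.b.X)) → --a--▸ t1, --b--▸ t2, --d--▸ t0, --d--▸ t3
  t2 = (rec X. a.(0 + X) + (0 + 0 + d.X) + (b.(X + 0) + d.b.X)) + 0 → --a--▸ t1, --b--▸ t2, --d--▸ t0, --d--▸ t3
  t3 = b.(rec X. a.(0 + X) + (0 + 0 + d.X) + (b.(X + 0) + d.b.X)) → --b--▸ t0
Partition-refinement fixed point:
  B0 = {s0, s1, s2, s4, t0, t1, t2}
  B1 = {s3, t3}
s0 ∈ B0, t0 ∈ B0 → same block

YES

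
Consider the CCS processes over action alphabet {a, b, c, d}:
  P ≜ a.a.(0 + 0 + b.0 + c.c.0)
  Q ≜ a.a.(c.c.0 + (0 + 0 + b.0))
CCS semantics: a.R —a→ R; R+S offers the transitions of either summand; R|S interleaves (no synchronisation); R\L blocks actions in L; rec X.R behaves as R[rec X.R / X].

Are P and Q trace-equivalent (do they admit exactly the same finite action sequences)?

P's transition system — 5 states:
  p0 = a.a.(0 + 0 + b.0 + c.c.0) has moves -a-> p1
  p1 = a.(0 + 0 + b.0 + c.c.0) has moves -a-> p2
  p2 = 0 + 0 + b.0 + c.c.0 has moves -b-> p3, -c-> p4
  p3 = 0 has moves ·
  p4 = c.0 has moves -c-> p3
Q's transition system — 5 states:
  q0 = a.a.(c.c.0 + (0 + 0 + b.0)) has moves -a-> q1
  q1 = a.(c.c.0 + (0 + 0 + b.0)) has moves -a-> q2
  q2 = c.c.0 + (0 + 0 + b.0) has moves -b-> q3, -c-> q4
  q3 = 0 has moves ·
  q4 = c.0 has moves -c-> q3
Partition-refinement fixed point:
  B0 = {p0, q0}
  B1 = {p1, q1}
  B2 = {p2, q2}
  B3 = {p4, q4}
  B4 = {p3, q3}
p0 ∈ B0, q0 ∈ B0 → same block
Bisimilar ⇒ trace-equivalent.

trace-equivalent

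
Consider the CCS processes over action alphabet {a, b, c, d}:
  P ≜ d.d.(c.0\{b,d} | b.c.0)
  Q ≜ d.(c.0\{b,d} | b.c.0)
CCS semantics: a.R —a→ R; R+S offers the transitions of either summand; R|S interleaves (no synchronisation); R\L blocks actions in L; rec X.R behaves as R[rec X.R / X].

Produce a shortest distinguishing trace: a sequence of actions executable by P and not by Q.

dd

P's transition system — 8 states:
  u0 = d.d.(c.0\{b,d} | b.c.0) | =d=> u1
  u1 = d.(c.0\{b,d} | b.c.0) | =d=> u2
  u2 = c.0\{b,d} | b.c.0 | =b=> u3, =c=> u4
  u3 = c.0\{b,d} | c.0 | =c=> u5, =c=> u6
  u4 = 0\{b,d} | b.c.0 | =b=> u5
  u5 = 0\{b,d} | c.0 | =c=> u7
  u6 = c.0\{b,d} | 0 | =c=> u7
  u7 = 0\{b,d} | 0 | deadlocked
Q's transition system — 7 states:
  v0 = d.(c.0\{b,d} | b.c.0) | =d=> v1
  v1 = c.0\{b,d} | b.c.0 | =b=> v2, =c=> v3
  v2 = c.0\{b,d} | c.0 | =c=> v4, =c=> v5
  v3 = 0\{b,d} | b.c.0 | =b=> v4
  v4 = 0\{b,d} | c.0 | =c=> v6
  v5 = c.0\{b,d} | 0 | =c=> v6
  v6 = 0\{b,d} | 0 | deadlocked
Executing dd from P (initial set {u0}):
  step 1 (d): {u1}
  step 2 (d): {u2}
  P completes σ.
Executing dd from Q (initial set {v0}):
  step 1 (d): {v1}
  step 2 (d): ∅  — Q cannot continue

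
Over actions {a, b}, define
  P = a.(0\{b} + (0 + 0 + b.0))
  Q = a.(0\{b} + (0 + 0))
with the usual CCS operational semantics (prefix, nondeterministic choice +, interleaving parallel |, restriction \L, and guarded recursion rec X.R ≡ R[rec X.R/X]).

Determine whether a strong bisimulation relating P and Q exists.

Reachable graph of P (3 states):
  s0 = a.(0\{b} + (0 + 0 + b.0)) has moves -a-> s1
  s1 = 0\{b} + (0 + 0 + b.0) has moves -b-> s2
  s2 = 0 has moves ·
Reachable graph of Q (2 states):
  t0 = a.(0\{b} + (0 + 0)) has moves -a-> t1
  t1 = 0\{b} + (0 + 0) has moves ·
Coarsest stable partition (strong bisimilarity classes):
  B0 = {s0}
  B1 = {s1}
  B2 = {s2, t1}
  B3 = {t0}
s0 ∈ B0, t0 ∈ B3 → different blocks

NO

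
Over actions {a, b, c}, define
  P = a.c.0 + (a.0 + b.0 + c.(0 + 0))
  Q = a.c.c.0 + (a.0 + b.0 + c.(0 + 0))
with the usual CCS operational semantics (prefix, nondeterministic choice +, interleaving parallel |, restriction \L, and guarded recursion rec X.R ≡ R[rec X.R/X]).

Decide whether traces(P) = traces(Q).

LTS(P): 4 reachable states
  p0 = a.c.0 + (a.0 + b.0 + c.(0 + 0)) ⊢ —a→ p1, —a→ p2, —b→ p1, —c→ p3
  p1 = 0 ⊢ ∅
  p2 = c.0 ⊢ —c→ p1
  p3 = 0 + 0 ⊢ ∅
LTS(Q): 5 reachable states
  q0 = a.c.c.0 + (a.0 + b.0 + c.(0 + 0)) ⊢ —a→ q1, —a→ q2, —b→ q1, —c→ q3
  q1 = 0 ⊢ ∅
  q2 = c.c.0 ⊢ —c→ q4
  q3 = 0 + 0 ⊢ ∅
  q4 = c.0 ⊢ —c→ q1
Executing acc from Q (initial set {q0}):
  step 1 (a): {q1, q2}
  step 2 (c): {q4}
  step 3 (c): {q1}
  ✓ Q
Executing acc from P (initial set {p0}):
  step 1 (a): {p1, p2}
  step 2 (c): {p1}
  step 3 (c): ∅  — P cannot continue

NO — witness ⟨acc⟩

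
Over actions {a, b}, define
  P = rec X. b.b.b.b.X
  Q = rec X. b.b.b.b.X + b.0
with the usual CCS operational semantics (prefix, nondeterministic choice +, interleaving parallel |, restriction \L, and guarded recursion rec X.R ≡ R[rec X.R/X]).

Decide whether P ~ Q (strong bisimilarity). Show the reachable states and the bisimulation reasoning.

LTS(P): 4 reachable states
  m0 = rec X. b.b.b.b.X ⊢ --b--▸ m1
  m1 = b.b.b.(rec X. b.b.b.b.X) ⊢ --b--▸ m2
  m2 = b.b.(rec X. b.b.b.b.X) ⊢ --b--▸ m3
  m3 = b.(rec X. b.b.b.b.X) ⊢ --b--▸ m0
LTS(Q): 5 reachable states
  n0 = rec X. b.b.b.b.X + b.0 ⊢ --b--▸ n1, --b--▸ n2
  n1 = 0 ⊢ (no moves)
  n2 = b.b.b.(rec X. b.b.b.b.X + b.0) ⊢ --b--▸ n3
  n3 = b.b.(rec X. b.b.b.b.X + b.0) ⊢ --b--▸ n4
  n4 = b.(rec X. b.b.b.b.X + b.0) ⊢ --b--▸ n0
Bisimilarity quotient blocks:
  B0 = {m0, m1, m2, m3}
  B1 = {n0}
  B2 = {n1}
  B3 = {n2}
  B4 = {n3}
  B5 = {n4}
m0 ∈ B0, n0 ∈ B1 → different blocks

not bisimilar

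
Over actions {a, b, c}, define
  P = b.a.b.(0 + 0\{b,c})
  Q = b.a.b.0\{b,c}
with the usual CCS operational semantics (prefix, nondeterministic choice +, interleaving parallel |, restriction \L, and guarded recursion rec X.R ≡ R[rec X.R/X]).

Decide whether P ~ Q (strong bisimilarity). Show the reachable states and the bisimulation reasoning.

Reachable graph of P (4 states):
  u0 = b.a.b.(0 + 0\{b,c}) :: -b-> u1
  u1 = a.b.(0 + 0\{b,c}) :: -a-> u2
  u2 = b.(0 + 0\{b,c}) :: -b-> u3
  u3 = 0 + 0\{b,c} :: deadlocked
Reachable graph of Q (4 states):
  v0 = b.a.b.0\{b,c} :: -b-> v1
  v1 = a.b.0\{b,c} :: -a-> v2
  v2 = b.0\{b,c} :: -b-> v3
  v3 = 0\{b,c} :: deadlocked
Coarsest stable partition (strong bisimilarity classes):
  B0 = {u0, v0}
  B1 = {u1, v1}
  B2 = {u2, v2}
  B3 = {u3, v3}
u0 ∈ B0, v0 ∈ B0 → same block

YES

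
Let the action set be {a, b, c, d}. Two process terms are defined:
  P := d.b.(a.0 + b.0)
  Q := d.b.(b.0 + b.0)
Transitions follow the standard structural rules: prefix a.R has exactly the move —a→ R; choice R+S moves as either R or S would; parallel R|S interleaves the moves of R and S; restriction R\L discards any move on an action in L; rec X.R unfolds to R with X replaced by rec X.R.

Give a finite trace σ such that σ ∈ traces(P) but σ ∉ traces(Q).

P's transition system — 4 states:
  m0 = d.b.(a.0 + b.0) → ··d··> m1
  m1 = b.(a.0 + b.0) → ··b··> m2
  m2 = a.0 + b.0 → ··a··> m3, ··b··> m3
  m3 = 0 → (no moves)
Q's transition system — 4 states:
  n0 = d.b.(b.0 + b.0) → ··d··> n1
  n1 = b.(b.0 + b.0) → ··b··> n2
  n2 = b.0 + b.0 → ··b··> n3
  n3 = 0 → (no moves)
Run σ = ⟨dba⟩ on P: start {m0}
  after d @ step 1: {m1}
  after b @ step 2: {m2}
  after a @ step 3: {m3}
  ✓ P
Run σ = ⟨dba⟩ on Q: start {n0}
  after d @ step 1: {n1}
  after b @ step 2: {n2}
  after a @ step 3: no successor for Q

dba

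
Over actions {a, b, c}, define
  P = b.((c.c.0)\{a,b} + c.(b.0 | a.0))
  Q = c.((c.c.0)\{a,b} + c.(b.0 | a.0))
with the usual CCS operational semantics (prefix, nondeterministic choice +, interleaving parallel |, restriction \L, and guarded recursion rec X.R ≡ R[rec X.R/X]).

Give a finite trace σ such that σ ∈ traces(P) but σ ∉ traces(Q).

b

Reachable graph of P (8 states):
  s0 = b.((c.c.0)\{a,b} + c.(b.0 | a.0)) :: --b--▸ s1
  s1 = (c.c.0)\{a,b} + c.(b.0 | a.0) :: --c--▸ s2, --c--▸ s3
  s2 = (c.0)\{a,b} :: --c--▸ s4
  s3 = b.0 | a.0 :: --a--▸ s5, --b--▸ s6
  s4 = 0\{a,b} :: ·
  s5 = b.0 | 0 :: --b--▸ s7
  s6 = 0 | a.0 :: --a--▸ s7
  s7 = 0 | 0 :: ·
Reachable graph of Q (8 states):
  t0 = c.((c.c.0)\{a,b} + c.(b.0 | a.0)) :: --c--▸ t1
  t1 = (c.c.0)\{a,b} + c.(b.0 | a.0) :: --c--▸ t2, --c--▸ t3
  t2 = (c.0)\{a,b} :: --c--▸ t4
  t3 = b.0 | a.0 :: --a--▸ t5, --b--▸ t6
  t4 = 0\{a,b} :: ·
  t5 = b.0 | 0 :: --b--▸ t7
  t6 = 0 | a.0 :: --a--▸ t7
  t7 = 0 | 0 :: ·
Run σ = ⟨b⟩ on P: start {s0}
  [1] b ⇒ {s1}
  ✓ P
Run σ = ⟨b⟩ on Q: start {t0}
  [1] b ⇒ ∅  — Q cannot continue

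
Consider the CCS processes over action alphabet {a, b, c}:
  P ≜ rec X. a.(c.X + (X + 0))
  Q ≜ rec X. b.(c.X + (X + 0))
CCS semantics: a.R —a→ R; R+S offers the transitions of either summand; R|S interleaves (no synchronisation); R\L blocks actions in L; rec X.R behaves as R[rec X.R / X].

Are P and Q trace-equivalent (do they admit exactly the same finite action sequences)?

P's transition system — 2 states:
  m0 = rec X. a.(c.X + (X + 0)) has moves ··a··> m1
  m1 = c.(rec X. a.(c.X + (X + 0))) + ((rec X. a.(c.X + (X + 0))) + 0) has moves ··a··> m1, ··c··> m0
Q's transition system — 2 states:
  n0 = rec X. b.(c.X + (X + 0)) has moves ··b··> n1
  n1 = c.(rec X. b.(c.X + (X + 0))) + ((rec X. b.(c.X + (X + 0))) + 0) has moves ··b··> n1, ··c··> n0
Trace ⟨a⟩ through P, begin at {m0}:
  step 1 (a): {m1}
  ✓ P
Trace ⟨a⟩ through Q, begin at {n0}:
  step 1 (a): ∅  — Q cannot continue

trace-distinct — witness ⟨a⟩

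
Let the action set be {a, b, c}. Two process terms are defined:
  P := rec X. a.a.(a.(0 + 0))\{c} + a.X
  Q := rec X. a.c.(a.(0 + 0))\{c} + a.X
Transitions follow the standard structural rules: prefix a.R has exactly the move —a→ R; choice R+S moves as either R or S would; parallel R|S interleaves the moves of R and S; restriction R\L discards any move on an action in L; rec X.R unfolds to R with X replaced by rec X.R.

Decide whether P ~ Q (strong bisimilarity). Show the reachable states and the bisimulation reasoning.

LTS(P): 4 reachable states
  p0 = rec X. a.a.(a.(0 + 0))\{c} + a.X | —a→ p0, —a→ p1
  p1 = a.(a.(0 + 0))\{c} | —a→ p2
  p2 = (a.(0 + 0))\{c} | —a→ p3
  p3 = (0 + 0)\{c} | ∅
LTS(Q): 4 reachable states
  q0 = rec X. a.c.(a.(0 + 0))\{c} + a.X | —a→ q0, —a→ q1
  q1 = c.(a.(0 + 0))\{c} | —c→ q2
  q2 = (a.(0 + 0))\{c} | —a→ q3
  q3 = (0 + 0)\{c} | ∅
Bisimilarity quotient blocks:
  B0 = {p0}
  B1 = {p1}
  B2 = {p2, q2}
  B3 = {p3, q3}
  B4 = {q0}
  B5 = {q1}
p0 ∈ B0, q0 ∈ B4 → different blocks

not bisimilar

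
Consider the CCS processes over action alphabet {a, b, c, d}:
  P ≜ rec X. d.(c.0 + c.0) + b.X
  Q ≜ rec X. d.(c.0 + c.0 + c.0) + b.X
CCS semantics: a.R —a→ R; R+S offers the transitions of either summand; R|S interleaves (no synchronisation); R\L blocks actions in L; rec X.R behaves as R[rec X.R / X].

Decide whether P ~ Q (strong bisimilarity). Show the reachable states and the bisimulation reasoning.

LTS(P): 3 reachable states
  p0 = rec X. d.(c.0 + c.0) + b.X has moves ··b··> p0, ··d··> p1
  p1 = c.0 + c.0 has moves ··c··> p2
  p2 = 0 has moves stopped
LTS(Q): 3 reachable states
  q0 = rec X. d.(c.0 + c.0 + c.0) + b.X has moves ··b··> q0, ··d··> q1
  q1 = c.0 + c.0 + c.0 has moves ··c··> q2
  q2 = 0 has moves stopped
Bisimilarity quotient blocks:
  B0 = {p0, q0}
  B1 = {p1, q1}
  B2 = {p2, q2}
p0 ∈ B0, q0 ∈ B0 → same block

P ~ Q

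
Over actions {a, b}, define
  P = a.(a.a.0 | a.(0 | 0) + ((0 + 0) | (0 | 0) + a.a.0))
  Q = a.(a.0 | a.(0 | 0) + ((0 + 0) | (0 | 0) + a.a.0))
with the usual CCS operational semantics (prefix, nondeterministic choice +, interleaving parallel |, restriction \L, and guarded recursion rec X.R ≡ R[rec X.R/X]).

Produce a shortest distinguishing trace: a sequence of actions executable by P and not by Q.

aaaa

Reachable graph of P (9 states):
  m0 = a.(a.a.0 | a.(0 | 0) + ((0 + 0) | (0 | 0) + a.a.0)) | =a=> m1
  m1 = a.a.0 | a.(0 | 0) + ((0 + 0) | (0 | 0) + a.a.0) | =a=> m2, =a=> m3, =a=> m4
  m2 = a.0 | =a=> m5
  m3 = a.0 | a.(0 | 0) | =a=> m6, =a=> m7
  m4 = a.a.0 | (0 | 0) | =a=> m7
  m5 = 0 | ∅
  m6 = 0 | a.(0 | 0) | =a=> m8
  m7 = a.0 | (0 | 0) | =a=> m8
  m8 = 0 | (0 | 0) | ∅
Reachable graph of Q (7 states):
  n0 = a.(a.0 | a.(0 | 0) + ((0 + 0) | (0 | 0) + a.a.0)) | =a=> n1
  n1 = a.0 | a.(0 | 0) + ((0 + 0) | (0 | 0) + a.a.0) | =a=> n2, =a=> n3, =a=> n4
  n2 = 0 | a.(0 | 0) | =a=> n5
  n3 = a.0 | =a=> n6
  n4 = a.0 | (0 | 0) | =a=> n5
  n5 = 0 | (0 | 0) | ∅
  n6 = 0 | ∅
Executing aaaa from P (initial set {m0}):
  step 1 (a): {m1}
  step 2 (a): {m2, m3, m4}
  step 3 (a): {m5, m6, m7}
  step 4 (a): {m8}
  — P admits the full trace.
Executing aaaa from Q (initial set {n0}):
  step 1 (a): {n1}
  step 2 (a): {n2, n3, n4}
  step 3 (a): {n5, n6}
  step 4 (a): ∅ (Q stuck)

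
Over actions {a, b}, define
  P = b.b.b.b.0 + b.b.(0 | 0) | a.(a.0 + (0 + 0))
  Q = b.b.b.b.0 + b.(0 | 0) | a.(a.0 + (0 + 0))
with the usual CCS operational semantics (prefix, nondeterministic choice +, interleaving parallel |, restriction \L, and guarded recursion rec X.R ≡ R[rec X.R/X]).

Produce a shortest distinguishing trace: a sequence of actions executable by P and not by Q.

abb

LTS(P): 13 reachable states
  p0 = b.b.b.b.0 + b.b.(0 | 0) | a.(a.0 + (0 + 0)) → =a=> p1, =b=> p2, =b=> p3
  p1 = b.b.(0 | 0) | (a.0 + (0 + 0)) → =a=> p4, =b=> p5
  p2 = b.(0 | 0) | a.(a.0 + (0 + 0)) → =a=> p5, =b=> p6
  p3 = b.b.b.0 → =b=> p7
  p4 = b.b.(0 | 0) | 0 → =b=> p8
  p5 = b.(0 | 0) | (a.0 + (0 + 0)) → =a=> p8, =b=> p9
  p6 = 0 | 0 | a.(a.0 + (0 + 0)) → =a=> p9
  p7 = b.b.0 → =b=> p10
  p8 = b.(0 | 0) | 0 → =b=> p11
  p9 = 0 | 0 | (a.0 + (0 + 0)) → =a=> p11
  p10 = b.0 → =b=> p12
  p11 = 0 | 0 | 0 → (no moves)
  p12 = 0 → (no moves)
LTS(Q): 10 reachable states
  q0 = b.b.b.b.0 + b.(0 | 0) | a.(a.0 + (0 + 0)) → =a=> q1, =b=> q2, =b=> q3
  q1 = b.(0 | 0) | (a.0 + (0 + 0)) → =a=> q4, =b=> q5
  q2 = 0 | 0 | a.(a.0 + (0 + 0)) → =a=> q5
  q3 = b.b.b.0 → =b=> q6
  q4 = b.(0 | 0) | 0 → =b=> q7
  q5 = 0 | 0 | (a.0 + (0 + 0)) → =a=> q7
  q6 = b.b.0 → =b=> q8
  q7 = 0 | 0 | 0 → (no moves)
  q8 = b.0 → =b=> q9
  q9 = 0 → (no moves)
Trace ⟨abb⟩ through P, begin at {p0}:
  step 1 (a): {p1}
  step 2 (b): {p5}
  step 3 (b): {p9}
  — P admits the full trace.
Trace ⟨abb⟩ through Q, begin at {q0}:
  step 1 (a): {q1}
  step 2 (b): {q5}
  step 3 (b): ∅ (Q stuck)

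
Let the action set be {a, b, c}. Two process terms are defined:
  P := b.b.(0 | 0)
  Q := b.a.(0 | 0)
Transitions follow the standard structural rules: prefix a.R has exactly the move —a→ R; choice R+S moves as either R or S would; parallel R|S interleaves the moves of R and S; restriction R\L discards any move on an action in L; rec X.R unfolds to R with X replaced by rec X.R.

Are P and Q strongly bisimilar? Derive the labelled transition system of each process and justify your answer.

Reachable graph of P (3 states):
  p0 = b.b.(0 | 0) | =b=> p1
  p1 = b.(0 | 0) | =b=> p2
  p2 = 0 | 0 | ∅
Reachable graph of Q (3 states):
  q0 = b.a.(0 | 0) | =b=> q1
  q1 = a.(0 | 0) | =a=> q2
  q2 = 0 | 0 | ∅
Bisimilarity quotient blocks:
  B0 = {p0}
  B1 = {p1}
  B2 = {p2, q2}
  B3 = {q0}
  B4 = {q1}
p0 ∈ B0, q0 ∈ B3 → different blocks

not bisimilar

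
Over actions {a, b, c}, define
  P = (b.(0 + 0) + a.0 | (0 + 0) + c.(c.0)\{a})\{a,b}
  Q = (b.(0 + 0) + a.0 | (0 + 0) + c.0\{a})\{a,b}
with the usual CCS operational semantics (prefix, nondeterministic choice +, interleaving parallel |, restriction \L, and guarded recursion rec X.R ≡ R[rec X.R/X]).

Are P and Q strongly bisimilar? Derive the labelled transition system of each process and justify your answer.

LTS(P): 3 reachable states
  u0 = (b.(0 + 0) + a.0 | (0 + 0) + c.(c.0)\{a})\{a,b} ⊢ -c-> u1
  u1 = (c.0)\{a}\{a,b} ⊢ -c-> u2
  u2 = 0\{a}\{a,b} ⊢ stopped
LTS(Q): 2 reachable states
  v0 = (b.(0 + 0) + a.0 | (0 + 0) + c.0\{a})\{a,b} ⊢ -c-> v1
  v1 = 0\{a}\{a,b} ⊢ stopped
Coarsest stable partition (strong bisimilarity classes):
  B0 = {u0}
  B1 = {u1, v0}
  B2 = {u2, v1}
u0 ∈ B0, v0 ∈ B1 → different blocks

not bisimilar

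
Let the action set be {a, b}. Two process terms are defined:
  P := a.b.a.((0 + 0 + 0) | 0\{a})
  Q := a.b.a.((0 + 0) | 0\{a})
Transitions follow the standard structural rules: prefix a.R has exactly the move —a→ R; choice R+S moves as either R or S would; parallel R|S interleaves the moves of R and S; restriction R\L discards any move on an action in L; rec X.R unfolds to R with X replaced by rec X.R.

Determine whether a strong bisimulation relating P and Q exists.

LTS(P): 4 reachable states
  p0 = a.b.a.((0 + 0 + 0) | 0\{a}) :: -a-> p1
  p1 = b.a.((0 + 0 + 0) | 0\{a}) :: -b-> p2
  p2 = a.((0 + 0 + 0) | 0\{a}) :: -a-> p3
  p3 = (0 + 0 + 0) | 0\{a} :: ·
LTS(Q): 4 reachable states
  q0 = a.b.a.((0 + 0) | 0\{a}) :: -a-> q1
  q1 = b.a.((0 + 0) | 0\{a}) :: -b-> q2
  q2 = a.((0 + 0) | 0\{a}) :: -a-> q3
  q3 = (0 + 0) | 0\{a} :: ·
Bisimilarity quotient blocks:
  B0 = {p0, q0}
  B1 = {p1, q1}
  B2 = {p2, q2}
  B3 = {p3, q3}
p0 ∈ B0, q0 ∈ B0 → same block

YES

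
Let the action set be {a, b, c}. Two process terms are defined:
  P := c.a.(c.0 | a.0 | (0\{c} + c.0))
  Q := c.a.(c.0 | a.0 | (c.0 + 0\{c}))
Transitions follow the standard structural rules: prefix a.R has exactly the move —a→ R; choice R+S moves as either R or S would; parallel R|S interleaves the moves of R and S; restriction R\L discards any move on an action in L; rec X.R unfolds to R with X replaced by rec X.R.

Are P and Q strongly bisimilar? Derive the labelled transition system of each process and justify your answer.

LTS(P): 10 reachable states
  s0 = c.a.(c.0 | a.0 | (0\{c} + c.0)) ⊢ ··c··> s1
  s1 = a.(c.0 | a.0 | (0\{c} + c.0)) ⊢ ··a··> s2
  s2 = c.0 | a.0 | (0\{c} + c.0) ⊢ ··a··> s3, ··c··> s4, ··c··> s5
  s3 = c.0 | 0 | (0\{c} + c.0) ⊢ ··c··> s6, ··c··> s7
  s4 = 0 | a.0 | (0\{c} + c.0) ⊢ ··a··> s6, ··c··> s8
  s5 = c.0 | a.0 | 0 ⊢ ··a··> s7, ··c··> s8
  s6 = 0 | 0 | (0\{c} + c.0) ⊢ ··c··> s9
  s7 = c.0 | 0 | 0 ⊢ ··c··> s9
  s8 = 0 | a.0 | 0 ⊢ ··a··> s9
  s9 = 0 | 0 | 0 ⊢ (no moves)
LTS(Q): 10 reachable states
  t0 = c.a.(c.0 | a.0 | (c.0 + 0\{c})) ⊢ ··c··> t1
  t1 = a.(c.0 | a.0 | (c.0 + 0\{c})) ⊢ ··a··> t2
  t2 = c.0 | a.0 | (c.0 + 0\{c}) ⊢ ··a··> t3, ··c··> t4, ··c··> t5
  t3 = c.0 | 0 | (c.0 + 0\{c}) ⊢ ··c··> t6, ··c··> t7
  t4 = 0 | a.0 | (c.0 + 0\{c}) ⊢ ··a··> t6, ··c··> t8
  t5 = c.0 | a.0 | 0 ⊢ ··a··> t7, ··c··> t8
  t6 = 0 | 0 | (c.0 + 0\{c}) ⊢ ··c··> t9
  t7 = c.0 | 0 | 0 ⊢ ··c··> t9
  t8 = 0 | a.0 | 0 ⊢ ··a··> t9
  t9 = 0 | 0 | 0 ⊢ (no moves)
Partition-refinement fixed point:
  B0 = {s0, t0}
  B1 = {s1, t1}
  B2 = {s2, t2}
  B3 = {s4, s5, t4, t5}
  B4 = {s6, s7, t6, t7}
  B5 = {s9, t9}
  B6 = {s8, t8}
  B7 = {s3, t3}
s0 ∈ B0, t0 ∈ B0 → same block

YES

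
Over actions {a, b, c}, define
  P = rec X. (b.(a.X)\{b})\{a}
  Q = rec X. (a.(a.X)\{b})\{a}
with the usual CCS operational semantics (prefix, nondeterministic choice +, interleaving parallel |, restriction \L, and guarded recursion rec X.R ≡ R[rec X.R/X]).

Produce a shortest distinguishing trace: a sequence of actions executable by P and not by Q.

Reachable graph of P (2 states):
  m0 = rec X. (b.(a.X)\{b})\{a} ⊢ =b=> m1
  m1 = (a.(rec X. (b.(a.X)\{b})\{a}))\{b}\{a} ⊢ (no moves)
Reachable graph of Q (1 states):
  n0 = rec X. (a.(a.X)\{b})\{a} ⊢ (no moves)
Run σ = ⟨b⟩ on P: start {m0}
  step 1 (b): {m1}
  ✓ P
Run σ = ⟨b⟩ on Q: start {n0}
  step 1 (b): ∅ (Q stuck)

b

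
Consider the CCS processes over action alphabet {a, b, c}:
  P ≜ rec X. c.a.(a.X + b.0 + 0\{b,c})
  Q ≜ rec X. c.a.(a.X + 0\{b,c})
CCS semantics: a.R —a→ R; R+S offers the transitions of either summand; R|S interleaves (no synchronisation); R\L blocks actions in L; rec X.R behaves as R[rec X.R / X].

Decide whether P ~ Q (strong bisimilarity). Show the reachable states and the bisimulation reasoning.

P's transition system — 4 states:
  p0 = rec X. c.a.(a.X + b.0 + 0\{b,c}) has moves —c→ p1
  p1 = a.(a.(rec X. c.a.(a.X + b.0 + 0\{b,c})) + b.0 + 0\{b,c}) has moves —a→ p2
  p2 = a.(rec X. c.a.(a.X + b.0 + 0\{b,c})) + b.0 + 0\{b,c} has moves —a→ p0, —b→ p3
  p3 = 0 has moves ∅
Q's transition system — 3 states:
  q0 = rec X. c.a.(a.X + 0\{b,c}) has moves —c→ q1
  q1 = a.(a.(rec X. c.a.(a.X + 0\{b,c})) + 0\{b,c}) has moves —a→ q2
  q2 = a.(rec X. c.a.(a.X + 0\{b,c})) + 0\{b,c} has moves —a→ q0
Partition-refinement fixed point:
  B0 = {p0}
  B1 = {p1}
  B2 = {p2}
  B3 = {p3}
  B4 = {q0}
  B5 = {q1}
  B6 = {q2}
p0 ∈ B0, q0 ∈ B4 → different blocks

NO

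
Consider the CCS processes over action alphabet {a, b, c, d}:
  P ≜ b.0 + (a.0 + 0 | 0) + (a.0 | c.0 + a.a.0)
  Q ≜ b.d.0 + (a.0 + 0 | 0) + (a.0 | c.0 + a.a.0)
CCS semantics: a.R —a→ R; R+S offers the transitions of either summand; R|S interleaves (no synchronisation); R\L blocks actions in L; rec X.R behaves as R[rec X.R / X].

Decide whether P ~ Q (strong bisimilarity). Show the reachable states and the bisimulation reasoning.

LTS(P): 6 reachable states
  s0 = b.0 + (a.0 + 0 | 0) + (a.0 | c.0 + a.a.0) has moves —a→ s1, —a→ s2, —a→ s3, —b→ s1, —c→ s4
  s1 = 0 has moves deadlocked
  s2 = 0 | c.0 has moves —c→ s5
  s3 = a.0 has moves —a→ s1
  s4 = a.0 | 0 has moves —a→ s5
  s5 = 0 | 0 has moves deadlocked
LTS(Q): 7 reachable states
  t0 = b.d.0 + (a.0 + 0 | 0) + (a.0 | c.0 + a.a.0) has moves —a→ t1, —a→ t2, —a→ t3, —b→ t4, —c→ t5
  t1 = 0 has moves deadlocked
  t2 = 0 | c.0 has moves —c→ t6
  t3 = a.0 has moves —a→ t1
  t4 = d.0 has moves —d→ t1
  t5 = a.0 | 0 has moves —a→ t6
  t6 = 0 | 0 has moves deadlocked
Bisimilarity quotient blocks:
  B0 = {s0}
  B1 = {s1, s5, t1, t6}
  B2 = {s3, s4, t3, t5}
  B3 = {s2, t2}
  B4 = {t0}
  B5 = {t4}
s0 ∈ B0, t0 ∈ B4 → different blocks

P ≁ Q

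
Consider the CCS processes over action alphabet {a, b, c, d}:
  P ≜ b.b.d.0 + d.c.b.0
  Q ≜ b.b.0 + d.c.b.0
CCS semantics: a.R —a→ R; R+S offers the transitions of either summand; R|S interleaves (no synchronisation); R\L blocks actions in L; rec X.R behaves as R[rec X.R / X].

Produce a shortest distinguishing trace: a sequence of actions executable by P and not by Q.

bbd

LTS(P): 6 reachable states
  p0 = b.b.d.0 + d.c.b.0 has moves =b=> p1, =d=> p2
  p1 = b.d.0 has moves =b=> p3
  p2 = c.b.0 has moves =c=> p4
  p3 = d.0 has moves =d=> p5
  p4 = b.0 has moves =b=> p5
  p5 = 0 has moves stopped
LTS(Q): 4 reachable states
  q0 = b.b.0 + d.c.b.0 has moves =b=> q1, =d=> q2
  q1 = b.0 has moves =b=> q3
  q2 = c.b.0 has moves =c=> q1
  q3 = 0 has moves stopped
Run σ = ⟨bbd⟩ on P: start {p0}
  step 1 (b): {p1}
  step 2 (b): {p3}
  step 3 (d): {p5}
  ✓ P
Run σ = ⟨bbd⟩ on Q: start {q0}
  step 1 (b): {q1}
  step 2 (b): {q3}
  step 3 (d): no successor for Q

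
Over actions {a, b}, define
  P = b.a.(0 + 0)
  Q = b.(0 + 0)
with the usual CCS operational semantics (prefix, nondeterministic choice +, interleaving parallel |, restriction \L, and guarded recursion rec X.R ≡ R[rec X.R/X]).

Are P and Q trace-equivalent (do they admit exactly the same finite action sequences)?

Reachable graph of P (3 states):
  m0 = b.a.(0 + 0) → -b-> m1
  m1 = a.(0 + 0) → -a-> m2
  m2 = 0 + 0 → ·
Reachable graph of Q (2 states):
  n0 = b.(0 + 0) → -b-> n1
  n1 = 0 + 0 → ·
Executing ba from P (initial set {m0}):
  step 1 (b): {m1}
  step 2 (a): {m2}
  ✓ P
Executing ba from Q (initial set {n0}):
  step 1 (b): {n1}
  step 2 (a): ∅ (Q stuck)

trace-distinct — witness ⟨ba⟩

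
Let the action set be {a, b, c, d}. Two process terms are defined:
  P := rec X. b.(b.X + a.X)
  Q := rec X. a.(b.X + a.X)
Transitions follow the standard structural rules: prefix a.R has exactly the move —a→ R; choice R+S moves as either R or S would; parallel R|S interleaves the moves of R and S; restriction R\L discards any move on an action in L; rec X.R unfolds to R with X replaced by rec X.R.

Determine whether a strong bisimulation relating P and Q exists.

Reachable graph of P (2 states):
  u0 = rec X. b.(b.X + a.X) has moves --b--▸ u1
  u1 = b.(rec X. b.(b.X + a.X)) + a.(rec X. b.(b.X + a.X)) has moves --a--▸ u0, --b--▸ u0
Reachable graph of Q (2 states):
  v0 = rec X. a.(b.X + a.X) has moves --a--▸ v1
  v1 = b.(rec X. a.(b.X + a.X)) + a.(rec X. a.(b.X + a.X)) has moves --a--▸ v0, --b--▸ v0
Partition-refinement fixed point:
  B0 = {u0}
  B1 = {u1}
  B2 = {v0}
  B3 = {v1}
u0 ∈ B0, v0 ∈ B2 → different blocks

NO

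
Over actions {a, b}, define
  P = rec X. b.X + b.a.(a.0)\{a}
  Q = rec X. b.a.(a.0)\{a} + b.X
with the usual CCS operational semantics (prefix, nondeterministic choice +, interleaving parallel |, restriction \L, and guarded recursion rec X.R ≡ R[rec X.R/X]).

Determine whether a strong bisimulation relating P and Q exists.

YES

LTS(P): 3 reachable states
  p0 = rec X. b.X + b.a.(a.0)\{a} has moves --b--▸ p0, --b--▸ p1
  p1 = a.(a.0)\{a} has moves --a--▸ p2
  p2 = (a.0)\{a} has moves deadlocked
LTS(Q): 3 reachable states
  q0 = rec X. b.a.(a.0)\{a} + b.X has moves --b--▸ q0, --b--▸ q1
  q1 = a.(a.0)\{a} has moves --a--▸ q2
  q2 = (a.0)\{a} has moves deadlocked
Bisimilarity quotient blocks:
  B0 = {p0, q0}
  B1 = {p1, q1}
  B2 = {p2, q2}
p0 ∈ B0, q0 ∈ B0 → same block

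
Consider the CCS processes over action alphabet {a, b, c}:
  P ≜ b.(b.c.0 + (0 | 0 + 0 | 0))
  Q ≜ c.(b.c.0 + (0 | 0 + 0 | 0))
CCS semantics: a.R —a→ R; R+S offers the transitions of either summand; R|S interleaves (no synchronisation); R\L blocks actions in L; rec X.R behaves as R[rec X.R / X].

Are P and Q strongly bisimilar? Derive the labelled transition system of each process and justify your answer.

NO

Reachable graph of P (4 states):
  s0 = b.(b.c.0 + (0 | 0 + 0 | 0)) ⊢ —b→ s1
  s1 = b.c.0 + (0 | 0 + 0 | 0) ⊢ —b→ s2
  s2 = c.0 ⊢ —c→ s3
  s3 = 0 ⊢ ·
Reachable graph of Q (4 states):
  t0 = c.(b.c.0 + (0 | 0 + 0 | 0)) ⊢ —c→ t1
  t1 = b.c.0 + (0 | 0 + 0 | 0) ⊢ —b→ t2
  t2 = c.0 ⊢ —c→ t3
  t3 = 0 ⊢ ·
Partition-refinement fixed point:
  B0 = {s0}
  B1 = {s1, t1}
  B2 = {s2, t2}
  B3 = {s3, t3}
  B4 = {t0}
s0 ∈ B0, t0 ∈ B4 → different blocks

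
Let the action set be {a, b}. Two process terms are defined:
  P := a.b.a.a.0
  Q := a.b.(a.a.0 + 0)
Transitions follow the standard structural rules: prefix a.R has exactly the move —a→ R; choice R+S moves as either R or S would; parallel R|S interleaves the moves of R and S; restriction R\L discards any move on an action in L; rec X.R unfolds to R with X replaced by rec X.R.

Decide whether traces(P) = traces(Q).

YES

Reachable graph of P (5 states):
  s0 = a.b.a.a.0 ⊢ -a-> s1
  s1 = b.a.a.0 ⊢ -b-> s2
  s2 = a.a.0 ⊢ -a-> s3
  s3 = a.0 ⊢ -a-> s4
  s4 = 0 ⊢ ·
Reachable graph of Q (5 states):
  t0 = a.b.(a.a.0 + 0) ⊢ -a-> t1
  t1 = b.(a.a.0 + 0) ⊢ -b-> t2
  t2 = a.a.0 + 0 ⊢ -a-> t3
  t3 = a.0 ⊢ -a-> t4
  t4 = 0 ⊢ ·
Partition-refinement fixed point:
  B0 = {s0, t0}
  B1 = {s1, t1}
  B2 = {s2, t2}
  B3 = {s3, t3}
  B4 = {s4, t4}
s0 ∈ B0, t0 ∈ B0 → same block
Bisimilar ⇒ trace-equivalent.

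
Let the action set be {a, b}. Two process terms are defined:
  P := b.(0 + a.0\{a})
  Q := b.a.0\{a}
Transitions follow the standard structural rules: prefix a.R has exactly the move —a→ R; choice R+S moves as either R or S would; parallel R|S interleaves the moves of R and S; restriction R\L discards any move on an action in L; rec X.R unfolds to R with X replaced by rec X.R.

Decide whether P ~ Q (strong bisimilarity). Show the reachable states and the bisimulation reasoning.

P ~ Q

Reachable graph of P (3 states):
  p0 = b.(0 + a.0\{a}) | --b--▸ p1
  p1 = 0 + a.0\{a} | --a--▸ p2
  p2 = 0\{a} | stopped
Reachable graph of Q (3 states):
  q0 = b.a.0\{a} | --b--▸ q1
  q1 = a.0\{a} | --a--▸ q2
  q2 = 0\{a} | stopped
Partition-refinement fixed point:
  B0 = {p0, q0}
  B1 = {p1, q1}
  B2 = {p2, q2}
p0 ∈ B0, q0 ∈ B0 → same block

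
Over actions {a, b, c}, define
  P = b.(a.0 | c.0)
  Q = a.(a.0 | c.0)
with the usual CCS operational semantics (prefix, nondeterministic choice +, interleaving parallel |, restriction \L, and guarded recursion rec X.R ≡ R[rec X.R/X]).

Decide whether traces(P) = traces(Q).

trace-distinct — witness ⟨b⟩

LTS(P): 5 reachable states
  m0 = b.(a.0 | c.0) | ··b··> m1
  m1 = a.0 | c.0 | ··a··> m2, ··c··> m3
  m2 = 0 | c.0 | ··c··> m4
  m3 = a.0 | 0 | ··a··> m4
  m4 = 0 | 0 | (no moves)
LTS(Q): 5 reachable states
  n0 = a.(a.0 | c.0) | ··a··> n1
  n1 = a.0 | c.0 | ··a··> n2, ··c··> n3
  n2 = 0 | c.0 | ··c··> n4
  n3 = a.0 | 0 | ··a··> n4
  n4 = 0 | 0 | (no moves)
Trace ⟨b⟩ through P, begin at {m0}:
  step 1 (b): {m1}
  — P admits the full trace.
Trace ⟨b⟩ through Q, begin at {n0}:
  step 1 (b): no successor for Q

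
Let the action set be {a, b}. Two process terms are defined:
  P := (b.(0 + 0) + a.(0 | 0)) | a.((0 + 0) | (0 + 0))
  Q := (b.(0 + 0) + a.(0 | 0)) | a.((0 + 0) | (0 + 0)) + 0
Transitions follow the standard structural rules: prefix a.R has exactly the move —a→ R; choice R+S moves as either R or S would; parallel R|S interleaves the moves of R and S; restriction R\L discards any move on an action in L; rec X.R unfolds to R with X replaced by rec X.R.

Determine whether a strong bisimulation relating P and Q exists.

P's transition system — 6 states:
  s0 = (b.(0 + 0) + a.(0 | 0)) | a.((0 + 0) | (0 + 0)) ⊢ =a=> s1, =a=> s2, =b=> s3
  s1 = (b.(0 + 0) + a.(0 | 0)) | ((0 + 0) | (0 + 0)) ⊢ =a=> s4, =b=> s5
  s2 = 0 | 0 | a.((0 + 0) | (0 + 0)) ⊢ =a=> s4
  s3 = (0 + 0) | a.((0 + 0) | (0 + 0)) ⊢ =a=> s5
  s4 = 0 | 0 | ((0 + 0) | (0 + 0)) ⊢ ∅
  s5 = (0 + 0) | ((0 + 0) | (0 + 0)) ⊢ ∅
Q's transition system — 6 states:
  t0 = (b.(0 + 0) + a.(0 | 0)) | a.((0 + 0) | (0 + 0)) + 0 ⊢ =a=> t1, =a=> t2, =b=> t3
  t1 = (b.(0 + 0) + a.(0 | 0)) | ((0 + 0) | (0 + 0)) ⊢ =a=> t4, =b=> t5
  t2 = 0 | 0 | a.((0 + 0) | (0 + 0)) ⊢ =a=> t4
  t3 = (0 + 0) | a.((0 + 0) | (0 + 0)) ⊢ =a=> t5
  t4 = 0 | 0 | ((0 + 0) | (0 + 0)) ⊢ ∅
  t5 = (0 + 0) | ((0 + 0) | (0 + 0)) ⊢ ∅
Bisimilarity quotient blocks:
  B0 = {s0, t0}
  B1 = {s2, s3, t2, t3}
  B2 = {s4, s5, t4, t5}
  B3 = {s1, t1}
s0 ∈ B0, t0 ∈ B0 → same block

YES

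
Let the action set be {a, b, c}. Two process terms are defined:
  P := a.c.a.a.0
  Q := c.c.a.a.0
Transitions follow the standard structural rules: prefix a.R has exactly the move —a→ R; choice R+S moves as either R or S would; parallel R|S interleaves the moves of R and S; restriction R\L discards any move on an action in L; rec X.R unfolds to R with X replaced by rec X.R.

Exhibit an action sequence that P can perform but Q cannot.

a

P's transition system — 5 states:
  m0 = a.c.a.a.0 has moves --a--▸ m1
  m1 = c.a.a.0 has moves --c--▸ m2
  m2 = a.a.0 has moves --a--▸ m3
  m3 = a.0 has moves --a--▸ m4
  m4 = 0 has moves ·
Q's transition system — 5 states:
  n0 = c.c.a.a.0 has moves --c--▸ n1
  n1 = c.a.a.0 has moves --c--▸ n2
  n2 = a.a.0 has moves --a--▸ n3
  n3 = a.0 has moves --a--▸ n4
  n4 = 0 has moves ·
Executing a from P (initial set {m0}):
  after a @ step 1: {m1}
  — P admits the full trace.
Executing a from Q (initial set {n0}):
  after a @ step 1: no successor for Q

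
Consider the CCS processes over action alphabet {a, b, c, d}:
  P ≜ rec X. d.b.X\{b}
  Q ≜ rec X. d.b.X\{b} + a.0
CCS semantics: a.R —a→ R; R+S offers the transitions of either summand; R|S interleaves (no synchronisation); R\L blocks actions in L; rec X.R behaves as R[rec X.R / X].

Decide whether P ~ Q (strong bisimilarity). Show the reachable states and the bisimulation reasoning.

Reachable graph of P (4 states):
  p0 = rec X. d.b.X\{b} has moves —d→ p1
  p1 = b.(rec X. d.b.X\{b})\{b} has moves —b→ p2
  p2 = (rec X. d.b.X\{b})\{b} has moves —d→ p3
  p3 = (b.(rec X. d.b.X\{b})\{b})\{b} has moves ∅
Reachable graph of Q (6 states):
  q0 = rec X. d.b.X\{b} + a.0 has moves —a→ q1, —d→ q2
  q1 = 0 has moves ∅
  q2 = b.(rec X. d.b.X\{b} + a.0)\{b} has moves —b→ q3
  q3 = (rec X. d.b.X\{b} + a.0)\{b} has moves —a→ q4, —d→ q5
  q4 = 0\{b} has moves ∅
  q5 = (b.(rec X. d.b.X\{b} + a.0)\{b})\{b} has moves ∅
Partition-refinement fixed point:
  B0 = {p0}
  B1 = {p1}
  B2 = {p2}
  B3 = {p3, q1, q4, q5}
  B4 = {q0}
  B5 = {q2}
  B6 = {q3}
p0 ∈ B0, q0 ∈ B4 → different blocks

P ≁ Q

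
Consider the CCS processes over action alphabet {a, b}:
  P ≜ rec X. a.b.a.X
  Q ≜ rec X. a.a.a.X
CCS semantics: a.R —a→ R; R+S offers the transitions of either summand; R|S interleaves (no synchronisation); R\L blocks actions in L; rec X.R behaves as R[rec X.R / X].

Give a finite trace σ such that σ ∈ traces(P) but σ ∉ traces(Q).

LTS(P): 3 reachable states
  u0 = rec X. a.b.a.X | ··a··> u1
  u1 = b.a.(rec X. a.b.a.X) | ··b··> u2
  u2 = a.(rec X. a.b.a.X) | ··a··> u0
LTS(Q): 3 reachable states
  v0 = rec X. a.a.a.X | ··a··> v1
  v1 = a.a.(rec X. a.a.a.X) | ··a··> v2
  v2 = a.(rec X. a.a.a.X) | ··a··> v0
Trace ⟨ab⟩ through P, begin at {u0}:
  after a @ step 1: {u1}
  after b @ step 2: {u2}
  — P admits the full trace.
Trace ⟨ab⟩ through Q, begin at {v0}:
  after a @ step 1: {v1}
  after b @ step 2: no successor for Q

ab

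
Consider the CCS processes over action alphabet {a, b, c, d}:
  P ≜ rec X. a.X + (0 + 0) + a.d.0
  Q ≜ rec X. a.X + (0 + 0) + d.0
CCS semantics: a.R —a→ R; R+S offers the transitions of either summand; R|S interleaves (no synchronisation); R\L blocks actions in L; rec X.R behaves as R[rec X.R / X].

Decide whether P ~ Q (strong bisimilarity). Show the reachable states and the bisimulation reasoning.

P's transition system — 3 states:
  u0 = rec X. a.X + (0 + 0) + a.d.0 | -a-> u0, -a-> u1
  u1 = d.0 | -d-> u2
  u2 = 0 | ·
Q's transition system — 2 states:
  v0 = rec X. a.X + (0 + 0) + d.0 | -a-> v0, -d-> v1
  v1 = 0 | ·
Partition-refinement fixed point:
  B0 = {u0}
  B1 = {u1}
  B2 = {u2, v1}
  B3 = {v0}
u0 ∈ B0, v0 ∈ B3 → different blocks

P ≁ Q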